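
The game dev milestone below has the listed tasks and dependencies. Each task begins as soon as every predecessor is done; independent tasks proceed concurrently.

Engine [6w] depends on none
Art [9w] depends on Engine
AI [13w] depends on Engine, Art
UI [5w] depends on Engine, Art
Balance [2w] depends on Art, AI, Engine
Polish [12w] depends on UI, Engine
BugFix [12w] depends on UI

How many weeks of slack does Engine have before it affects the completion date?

Engine→Art→UI→Polish = 6+9+5+12 = 32 sets the makespan at 32 weeks.
Longest path through Engine: 32 weeks (earliest finish 6, latest finish 6).
Float = 32 − 32 = 0.

0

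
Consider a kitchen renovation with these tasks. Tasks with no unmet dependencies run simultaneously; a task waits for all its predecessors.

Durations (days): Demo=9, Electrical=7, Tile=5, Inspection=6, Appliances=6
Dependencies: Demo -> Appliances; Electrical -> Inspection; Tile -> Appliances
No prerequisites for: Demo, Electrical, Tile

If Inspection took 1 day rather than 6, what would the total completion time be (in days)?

Critical path before the change: Demo→Appliances = 9+6 = 15 giving 15 days.
Inspection has 2 days of float (longest path through it is 13).
The critical path is still Demo→Appliances; finish is now 15 days.

15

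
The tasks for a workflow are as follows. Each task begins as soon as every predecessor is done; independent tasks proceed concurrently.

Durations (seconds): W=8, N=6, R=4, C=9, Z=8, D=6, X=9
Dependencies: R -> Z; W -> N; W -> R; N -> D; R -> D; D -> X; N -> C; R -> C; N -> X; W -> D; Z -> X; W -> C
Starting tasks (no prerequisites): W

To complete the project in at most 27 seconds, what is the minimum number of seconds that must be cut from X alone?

2

Current finish: 29 seconds; target: 27.
X is on every critical path, so each second cut from X cuts the finish by one (this holds down to a finish of 23).
Need 29 − 27 = 2 seconds off X → X becomes 7 seconds, finish becomes 27.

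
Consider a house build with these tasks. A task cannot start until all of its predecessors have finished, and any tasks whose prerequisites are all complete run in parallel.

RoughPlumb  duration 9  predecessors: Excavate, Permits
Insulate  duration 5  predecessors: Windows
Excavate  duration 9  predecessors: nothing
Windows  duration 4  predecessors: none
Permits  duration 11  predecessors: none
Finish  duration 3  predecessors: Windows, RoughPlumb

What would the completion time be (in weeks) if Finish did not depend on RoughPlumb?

Original critical path: Permits→RoughPlumb→Finish = 11+9+3 = 23 ⇒ 23 weeks.
Without RoughPlumb→Finish, Finish's earliest start moves from 20 to 4.
The longest chain is now Permits→RoughPlumb = 11+9 = 20, so the house build takes 20 weeks.

20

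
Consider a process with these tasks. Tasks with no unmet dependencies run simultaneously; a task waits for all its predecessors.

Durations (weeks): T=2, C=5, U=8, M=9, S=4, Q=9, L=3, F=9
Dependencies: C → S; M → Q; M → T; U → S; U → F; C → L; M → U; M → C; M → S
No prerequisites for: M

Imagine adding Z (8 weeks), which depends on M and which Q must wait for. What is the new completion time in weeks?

Originally the job takes 26 weeks.
With Z inserted, Q now waits for max(M, Z).
New critical path: M→Z→Q = 9+8+9 = 26 ⇒ 26 weeks.

26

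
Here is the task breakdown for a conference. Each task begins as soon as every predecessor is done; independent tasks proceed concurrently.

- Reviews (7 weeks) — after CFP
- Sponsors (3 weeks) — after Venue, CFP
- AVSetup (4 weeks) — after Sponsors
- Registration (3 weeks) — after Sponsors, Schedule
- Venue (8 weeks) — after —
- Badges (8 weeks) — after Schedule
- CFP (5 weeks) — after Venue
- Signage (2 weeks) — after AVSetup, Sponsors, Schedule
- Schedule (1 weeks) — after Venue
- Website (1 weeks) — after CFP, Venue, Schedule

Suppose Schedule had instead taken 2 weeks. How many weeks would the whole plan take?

Critical path before the change: Venue→CFP→Sponsors→AVSetup→Signage = 8+5+3+4+2 = 22 giving 22 weeks.
Schedule is off the critical path — its longest chain is 17 weeks, giving 5 of slack.
No other chain overtakes it, so the finish is 22 weeks.

22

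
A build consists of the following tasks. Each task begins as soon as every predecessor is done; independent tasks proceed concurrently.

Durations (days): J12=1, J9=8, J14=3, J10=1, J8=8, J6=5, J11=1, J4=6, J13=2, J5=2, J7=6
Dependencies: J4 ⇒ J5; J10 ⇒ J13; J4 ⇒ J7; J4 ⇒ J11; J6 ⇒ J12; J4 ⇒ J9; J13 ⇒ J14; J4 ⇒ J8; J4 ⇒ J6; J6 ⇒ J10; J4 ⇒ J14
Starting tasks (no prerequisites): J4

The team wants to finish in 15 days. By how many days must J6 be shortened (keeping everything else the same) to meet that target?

2

Current finish: 17 days; target: 15.
J6 is on every critical path, so each day cut from J6 cuts the finish by one (this holds down to a finish of 14).
Need 17 − 15 = 2 days off J6 → J6 becomes 3 days, finish becomes 15.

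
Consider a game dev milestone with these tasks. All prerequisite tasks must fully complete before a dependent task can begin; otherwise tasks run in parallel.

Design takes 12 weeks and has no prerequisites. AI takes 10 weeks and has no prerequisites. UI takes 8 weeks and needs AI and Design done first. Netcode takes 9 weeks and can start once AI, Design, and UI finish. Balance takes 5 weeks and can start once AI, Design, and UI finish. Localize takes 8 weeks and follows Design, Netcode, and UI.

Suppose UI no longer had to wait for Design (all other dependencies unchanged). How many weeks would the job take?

Original critical path: Design→UI→Netcode→Localize = 12+8+9+8 = 37 ⇒ 37 weeks.
Without Design→UI, UI's earliest start moves from 12 to 10.
The longest chain is now AI→UI→Netcode→Localize = 10+8+9+8 = 35, so the job takes 35 weeks.

35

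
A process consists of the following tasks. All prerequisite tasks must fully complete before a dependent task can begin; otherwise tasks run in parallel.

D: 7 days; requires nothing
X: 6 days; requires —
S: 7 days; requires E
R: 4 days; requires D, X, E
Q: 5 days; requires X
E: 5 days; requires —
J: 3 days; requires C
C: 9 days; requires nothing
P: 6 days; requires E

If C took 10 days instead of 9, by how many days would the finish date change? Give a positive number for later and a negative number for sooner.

1

Critical path before the change: C→J = 9+3 = 12 giving 12 days.
C lies on that path, so at 10 days the path becomes 13 days.
That remains the longest chain; total 13 days.
Change in finish: 13 − 12 = +1 days.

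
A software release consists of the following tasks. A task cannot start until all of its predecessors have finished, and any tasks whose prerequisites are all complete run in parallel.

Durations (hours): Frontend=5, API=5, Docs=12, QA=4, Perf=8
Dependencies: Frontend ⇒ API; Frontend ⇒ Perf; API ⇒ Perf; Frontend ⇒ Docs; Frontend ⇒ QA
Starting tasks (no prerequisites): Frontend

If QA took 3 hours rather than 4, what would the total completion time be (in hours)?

Critical path before the change: Frontend→API→Perf = 5+5+8 = 18 giving 18 hours.
The longest path through QA is only 9 hours, so QA has float 9.
That remains the longest chain; total 18 hours.

18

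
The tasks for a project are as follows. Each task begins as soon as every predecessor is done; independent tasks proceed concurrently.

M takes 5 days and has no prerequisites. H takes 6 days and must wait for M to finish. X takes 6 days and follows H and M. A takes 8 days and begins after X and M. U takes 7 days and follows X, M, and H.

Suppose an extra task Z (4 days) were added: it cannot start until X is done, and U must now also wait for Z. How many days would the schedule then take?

Originally the schedule takes 25 days.
With Z inserted, U now waits for max(X, M, H, Z).
New critical path: M→H→X→Z→U = 5+6+6+4+7 = 28 ⇒ 28 days.

28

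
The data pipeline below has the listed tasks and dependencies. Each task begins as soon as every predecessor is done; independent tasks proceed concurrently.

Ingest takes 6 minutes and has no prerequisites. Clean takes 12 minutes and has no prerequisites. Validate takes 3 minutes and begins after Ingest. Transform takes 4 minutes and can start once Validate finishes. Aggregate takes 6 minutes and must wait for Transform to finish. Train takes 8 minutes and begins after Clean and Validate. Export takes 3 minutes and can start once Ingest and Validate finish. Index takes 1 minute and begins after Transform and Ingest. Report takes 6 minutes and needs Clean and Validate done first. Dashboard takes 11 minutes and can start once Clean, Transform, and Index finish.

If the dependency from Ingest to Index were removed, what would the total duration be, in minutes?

25

Before: longest chain Ingest→Validate→Transform→Index→Dashboard = 6+3+4+1+11 = 25, finish 25.
Dropping Ingest→Index doesn't change Index's earliest start (13); another predecessor still binds.
After: Ingest→Validate→Transform→Index→Dashboard = 6+3+4+1+11 = 25 → 25 minutes.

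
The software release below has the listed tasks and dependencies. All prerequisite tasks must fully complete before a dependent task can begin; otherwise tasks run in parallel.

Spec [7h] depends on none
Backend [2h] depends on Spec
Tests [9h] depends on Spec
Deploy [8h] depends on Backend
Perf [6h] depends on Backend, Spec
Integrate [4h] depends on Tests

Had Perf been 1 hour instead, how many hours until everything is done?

Critical path before the change: Spec→Tests→Integrate = 7+9+4 = 20 giving 20 hours.
Perf has 5 hours of float (longest path through it is 15).
The critical path is still Spec→Tests→Integrate; finish is now 20 hours.

20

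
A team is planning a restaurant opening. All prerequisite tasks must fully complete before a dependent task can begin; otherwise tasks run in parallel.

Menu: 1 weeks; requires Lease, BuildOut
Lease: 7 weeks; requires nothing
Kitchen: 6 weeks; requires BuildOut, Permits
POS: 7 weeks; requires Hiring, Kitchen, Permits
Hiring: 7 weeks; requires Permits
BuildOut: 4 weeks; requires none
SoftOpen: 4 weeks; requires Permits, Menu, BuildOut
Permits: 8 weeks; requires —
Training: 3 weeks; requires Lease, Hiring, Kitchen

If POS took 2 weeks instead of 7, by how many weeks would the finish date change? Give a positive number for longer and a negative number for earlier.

Actual critical path: Permits→Hiring→POS = 8+7+7 = 22 ⇒ 22 weeks.
POS lies on that path, so at 2 weeks the path becomes 17 weeks.
The binding chain switches to Permits→Hiring→Training = 8+7+3 = 18; finish 18 weeks.
Change in finish: 18 − 22 = -4 weeks.

-4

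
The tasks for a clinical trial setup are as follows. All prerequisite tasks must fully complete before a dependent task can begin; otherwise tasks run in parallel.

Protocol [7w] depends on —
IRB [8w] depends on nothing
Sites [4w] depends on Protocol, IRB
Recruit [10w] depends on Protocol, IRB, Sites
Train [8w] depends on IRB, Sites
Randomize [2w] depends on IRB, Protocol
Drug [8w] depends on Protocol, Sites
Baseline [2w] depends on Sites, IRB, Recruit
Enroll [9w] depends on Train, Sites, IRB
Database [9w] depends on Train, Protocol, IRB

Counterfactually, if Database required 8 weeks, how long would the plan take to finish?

Actual critical path: IRB→Sites→Train→Database = 8+4+8+9 = 29 ⇒ 29 weeks.
Database lies on that path, so at 8 weeks the path becomes 28 weeks.
The binding chain switches to IRB→Sites→Train→Enroll = 8+4+8+9 = 29; finish 29 weeks.

29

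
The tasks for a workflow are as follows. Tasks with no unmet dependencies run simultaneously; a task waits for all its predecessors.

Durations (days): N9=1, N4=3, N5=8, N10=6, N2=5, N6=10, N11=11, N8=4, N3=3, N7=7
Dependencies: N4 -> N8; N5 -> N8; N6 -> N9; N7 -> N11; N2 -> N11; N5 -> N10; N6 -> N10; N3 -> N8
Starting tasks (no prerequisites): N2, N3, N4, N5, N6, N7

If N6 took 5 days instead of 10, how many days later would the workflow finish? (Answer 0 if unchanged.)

0

Critical path before the change: N7→N11 = 7+11 = 18 giving 18 days.
N6 has 2 days of float (longest path through it is 16).
That remains the longest chain; total 18 days.
Change in finish: 18 − 18 = +0 days.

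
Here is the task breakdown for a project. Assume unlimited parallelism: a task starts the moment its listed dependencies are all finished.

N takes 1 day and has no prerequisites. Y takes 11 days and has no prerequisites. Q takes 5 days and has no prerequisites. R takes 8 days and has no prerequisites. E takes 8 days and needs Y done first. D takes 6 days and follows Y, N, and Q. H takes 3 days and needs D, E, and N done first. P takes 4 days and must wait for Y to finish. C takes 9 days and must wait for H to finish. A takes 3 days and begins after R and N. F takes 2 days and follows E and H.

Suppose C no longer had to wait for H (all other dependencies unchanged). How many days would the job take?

24

Before: longest chain Y→E→H→C = 11+8+3+9 = 31, finish 31.
Without H→C, C's earliest start moves from 22 to 0.
The longest chain is now Y→E→H→F = 11+8+3+2 = 24, so the job takes 24 days.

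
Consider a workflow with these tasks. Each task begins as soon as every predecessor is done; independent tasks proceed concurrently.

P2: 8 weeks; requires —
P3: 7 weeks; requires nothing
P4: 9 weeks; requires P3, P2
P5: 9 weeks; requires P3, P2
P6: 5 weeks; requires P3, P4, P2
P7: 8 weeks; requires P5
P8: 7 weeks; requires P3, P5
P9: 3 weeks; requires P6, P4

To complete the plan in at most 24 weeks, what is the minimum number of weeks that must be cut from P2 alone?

Current finish: 25 weeks; target: 24.
P2 is on every critical path, so each week cut from P2 cuts the finish by one (this holds down to a finish of 24).
Need 25 − 24 = 1 week off P2 → P2 becomes 7 weeks, finish becomes 24.

1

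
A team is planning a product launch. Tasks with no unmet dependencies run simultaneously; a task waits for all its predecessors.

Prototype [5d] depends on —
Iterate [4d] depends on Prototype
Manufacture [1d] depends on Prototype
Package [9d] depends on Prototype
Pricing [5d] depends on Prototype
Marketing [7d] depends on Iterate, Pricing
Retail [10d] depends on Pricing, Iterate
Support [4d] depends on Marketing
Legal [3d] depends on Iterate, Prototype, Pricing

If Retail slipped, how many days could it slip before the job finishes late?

Critical path: Prototype→Pricing→Marketing→Support = 5+5+7+4 = 21, so the finish is 21 days.
The longest chain containing Retail totals 20 days.
So Retail can slip 21 − 20 = 1 day.

1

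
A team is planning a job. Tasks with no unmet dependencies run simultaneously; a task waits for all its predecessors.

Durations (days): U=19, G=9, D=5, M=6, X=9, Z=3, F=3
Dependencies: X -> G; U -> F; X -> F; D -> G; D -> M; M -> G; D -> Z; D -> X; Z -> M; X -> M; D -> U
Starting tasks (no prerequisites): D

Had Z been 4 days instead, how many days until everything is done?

As given, the longest chain is D→X→M→G = 5+9+6+9 = 29, so the finish is 29 days.
Z has 6 days of float (longest path through it is 23).
The critical path is still D→X→M→G; finish is now 29 days.

29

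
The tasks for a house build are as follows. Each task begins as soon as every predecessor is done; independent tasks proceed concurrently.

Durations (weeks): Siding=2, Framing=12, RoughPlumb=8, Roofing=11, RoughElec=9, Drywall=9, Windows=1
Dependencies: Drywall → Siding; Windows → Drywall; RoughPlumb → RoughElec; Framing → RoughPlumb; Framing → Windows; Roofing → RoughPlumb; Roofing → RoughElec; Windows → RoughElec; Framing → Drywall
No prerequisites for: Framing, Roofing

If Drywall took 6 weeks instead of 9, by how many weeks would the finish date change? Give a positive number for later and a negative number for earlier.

0

Baseline: Framing→RoughPlumb→RoughElec = 12+8+9 = 29 → 29 weeks.
Drywall is off the critical path — its longest chain is 24 weeks, giving 5 of slack.
That remains the longest chain; total 29 weeks.
Change in finish: 29 − 29 = +0 weeks.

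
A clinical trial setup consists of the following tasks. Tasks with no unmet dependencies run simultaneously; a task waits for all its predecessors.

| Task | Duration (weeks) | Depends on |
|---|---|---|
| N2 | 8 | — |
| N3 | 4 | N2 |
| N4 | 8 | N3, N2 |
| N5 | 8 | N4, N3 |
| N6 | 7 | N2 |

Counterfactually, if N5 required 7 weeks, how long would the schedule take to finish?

Critical path before the change: N2→N3→N4→N5 = 8+4+8+8 = 28 giving 28 weeks.
N5 is on the critical path; changing it to 7 makes that path 27 weeks.
That remains the longest chain; total 27 weeks.

27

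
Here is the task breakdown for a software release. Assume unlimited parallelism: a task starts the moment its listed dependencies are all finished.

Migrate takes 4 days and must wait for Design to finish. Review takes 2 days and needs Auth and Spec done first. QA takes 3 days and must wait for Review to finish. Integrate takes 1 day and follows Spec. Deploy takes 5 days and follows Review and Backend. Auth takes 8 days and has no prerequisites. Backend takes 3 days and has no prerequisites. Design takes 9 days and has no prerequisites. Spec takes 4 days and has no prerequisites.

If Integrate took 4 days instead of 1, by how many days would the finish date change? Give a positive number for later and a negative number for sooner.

Baseline: Auth→Review→Deploy = 8+2+5 = 15 → 15 days.
The longest path through Integrate is only 5 days, so Integrate has float 10.
That remains the longest chain; total 15 days.
Change in finish: 15 − 15 = +0 days.

0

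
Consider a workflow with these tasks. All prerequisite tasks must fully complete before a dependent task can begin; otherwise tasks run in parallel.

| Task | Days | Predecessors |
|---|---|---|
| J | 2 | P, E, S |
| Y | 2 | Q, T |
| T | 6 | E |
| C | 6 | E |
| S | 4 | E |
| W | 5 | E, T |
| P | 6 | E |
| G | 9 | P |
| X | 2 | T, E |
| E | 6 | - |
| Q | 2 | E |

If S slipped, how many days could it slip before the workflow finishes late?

Critical path: E→P→G = 6+6+9 = 21, so the finish is 21 days.
The longest chain containing S totals 12 days.
Float = 21 − 12 = 9.

9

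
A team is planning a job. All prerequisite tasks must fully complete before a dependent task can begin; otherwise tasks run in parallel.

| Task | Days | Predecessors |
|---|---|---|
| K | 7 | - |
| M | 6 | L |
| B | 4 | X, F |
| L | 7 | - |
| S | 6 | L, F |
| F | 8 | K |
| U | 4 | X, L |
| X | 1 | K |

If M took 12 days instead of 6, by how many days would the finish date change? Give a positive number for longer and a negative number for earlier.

Actual critical path: K→F→S = 7+8+6 = 21 ⇒ 21 days.
M is off the critical path — its longest chain is 13 days, giving 8 of slack.
That remains the longest chain; total 21 days.
Change in finish: 21 − 21 = +0 days.

0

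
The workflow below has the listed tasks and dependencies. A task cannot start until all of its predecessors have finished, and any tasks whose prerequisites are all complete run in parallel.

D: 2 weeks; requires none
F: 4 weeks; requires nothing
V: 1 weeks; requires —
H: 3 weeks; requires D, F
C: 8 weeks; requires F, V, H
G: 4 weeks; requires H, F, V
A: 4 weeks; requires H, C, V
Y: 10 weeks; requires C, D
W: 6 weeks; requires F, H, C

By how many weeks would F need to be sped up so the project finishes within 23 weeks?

2

Current finish: 25 weeks; target: 23.
F is on every critical path, so each week cut from F cuts the finish by one (this holds down to a finish of 23).
Need 25 − 23 = 2 weeks off F → F becomes 2 weeks, finish becomes 23.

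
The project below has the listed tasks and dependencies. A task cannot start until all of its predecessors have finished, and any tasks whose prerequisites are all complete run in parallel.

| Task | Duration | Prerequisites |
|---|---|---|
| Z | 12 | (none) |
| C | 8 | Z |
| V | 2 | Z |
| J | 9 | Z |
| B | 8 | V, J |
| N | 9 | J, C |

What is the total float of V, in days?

8

The longest chain is Z→J→N = 12+9+9 = 30; overall finish 30 days.
V finishes as early as 14 and must finish by 22.
Slack of V = 20 − 12 = 8 days.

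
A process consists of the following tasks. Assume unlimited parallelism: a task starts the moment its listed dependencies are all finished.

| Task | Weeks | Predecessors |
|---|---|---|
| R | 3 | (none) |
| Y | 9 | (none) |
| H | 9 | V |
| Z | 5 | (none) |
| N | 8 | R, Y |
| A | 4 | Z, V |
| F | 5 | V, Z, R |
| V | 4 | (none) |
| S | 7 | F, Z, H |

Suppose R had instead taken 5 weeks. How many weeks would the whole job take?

Baseline: V→H→S = 4+9+7 = 20 → 20 weeks.
R has 5 weeks of float (longest path through it is 15).
The critical path is still V→H→S; finish is now 20 weeks.

20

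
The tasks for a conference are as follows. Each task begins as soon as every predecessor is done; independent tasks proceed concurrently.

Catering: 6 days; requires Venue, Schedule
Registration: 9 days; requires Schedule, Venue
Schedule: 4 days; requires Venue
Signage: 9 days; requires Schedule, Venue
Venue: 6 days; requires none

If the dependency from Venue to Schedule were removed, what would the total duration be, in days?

With the dependency in place, Venue→Schedule→Registration = 6+4+9 = 19 sets the finish at 19 days.
Without Venue→Schedule, Schedule's earliest start moves from 6 to 0.
The longest chain is now Venue→Registration = 6+9 = 15, so the plan takes 15 days.

15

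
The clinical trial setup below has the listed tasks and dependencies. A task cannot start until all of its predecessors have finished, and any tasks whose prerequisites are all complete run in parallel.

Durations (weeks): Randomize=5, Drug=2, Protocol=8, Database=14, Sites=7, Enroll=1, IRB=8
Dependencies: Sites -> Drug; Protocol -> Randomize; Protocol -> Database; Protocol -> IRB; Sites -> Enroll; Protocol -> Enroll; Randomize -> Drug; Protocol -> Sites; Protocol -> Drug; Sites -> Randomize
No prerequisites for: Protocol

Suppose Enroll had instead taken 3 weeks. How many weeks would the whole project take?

22

The binding path is Protocol→Sites→Randomize→Drug = 8+7+5+2 = 22; finish at 22 weeks.
Enroll has 6 weeks of float (longest path through it is 16).
No other chain overtakes it, so the finish is 22 weeks.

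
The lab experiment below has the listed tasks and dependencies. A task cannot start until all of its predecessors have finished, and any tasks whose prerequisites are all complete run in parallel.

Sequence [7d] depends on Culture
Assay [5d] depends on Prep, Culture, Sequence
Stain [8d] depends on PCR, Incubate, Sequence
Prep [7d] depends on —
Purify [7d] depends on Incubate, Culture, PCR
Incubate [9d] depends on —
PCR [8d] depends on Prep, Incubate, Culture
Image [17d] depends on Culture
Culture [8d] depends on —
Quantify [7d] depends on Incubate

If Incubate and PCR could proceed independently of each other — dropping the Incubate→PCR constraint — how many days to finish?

25

Original critical path: Culture→Image = 8+17 = 25 ⇒ 25 days.
Without Incubate→PCR, PCR's earliest start moves from 9 to 8.
After: Culture→Image = 8+17 = 25 → 25 days.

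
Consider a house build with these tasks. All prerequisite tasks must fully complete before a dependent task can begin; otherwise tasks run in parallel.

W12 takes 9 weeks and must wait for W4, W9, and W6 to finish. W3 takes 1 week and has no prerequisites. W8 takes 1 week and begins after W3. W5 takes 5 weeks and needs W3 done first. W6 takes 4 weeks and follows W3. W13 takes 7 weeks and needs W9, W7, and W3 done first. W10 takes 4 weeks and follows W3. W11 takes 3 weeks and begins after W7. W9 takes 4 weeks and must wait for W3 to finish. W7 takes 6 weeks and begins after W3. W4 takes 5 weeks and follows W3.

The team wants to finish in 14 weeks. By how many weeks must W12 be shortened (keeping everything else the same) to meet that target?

Current finish: 15 weeks; target: 14.
W12 is on every critical path, so each week cut from W12 cuts the finish by one (this holds down to a finish of 14).
Need 15 − 14 = 1 week off W12 → W12 becomes 8 weeks, finish becomes 14.

1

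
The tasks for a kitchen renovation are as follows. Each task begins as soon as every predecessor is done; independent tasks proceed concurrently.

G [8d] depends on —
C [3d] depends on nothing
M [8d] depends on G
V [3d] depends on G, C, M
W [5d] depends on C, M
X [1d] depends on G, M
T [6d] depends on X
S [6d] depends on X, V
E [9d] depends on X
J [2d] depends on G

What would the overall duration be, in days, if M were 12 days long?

Baseline: G→M→X→E = 8+8+1+9 = 26 → 26 days.
Since M is critical, the +4 change carries straight to that chain (now 30 days).
No other chain overtakes it, so the finish is 30 days.

30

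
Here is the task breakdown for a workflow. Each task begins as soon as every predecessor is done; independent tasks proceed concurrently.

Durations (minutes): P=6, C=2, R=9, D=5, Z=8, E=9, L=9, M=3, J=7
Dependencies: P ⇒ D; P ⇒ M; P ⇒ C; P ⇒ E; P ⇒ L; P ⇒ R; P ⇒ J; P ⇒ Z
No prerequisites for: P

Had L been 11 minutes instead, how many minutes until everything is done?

Critical path before the change: P→L = 6+9 = 15 giving 15 minutes.
Since L is critical, the +2 change carries straight to that chain (now 17 minutes).
The critical path is still P→L; finish is now 17 minutes.

17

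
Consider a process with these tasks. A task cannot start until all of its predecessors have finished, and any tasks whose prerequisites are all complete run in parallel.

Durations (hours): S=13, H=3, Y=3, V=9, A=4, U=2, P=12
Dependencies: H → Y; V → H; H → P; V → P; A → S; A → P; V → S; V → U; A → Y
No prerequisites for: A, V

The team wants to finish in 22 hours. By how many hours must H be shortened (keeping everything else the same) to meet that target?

2

Current finish: 24 hours; target: 22.
H is on every critical path, so each hour cut from H cuts the finish by one (this holds down to a finish of 22).
Need 24 − 22 = 2 hours off H → H becomes 1 hour, finish becomes 22.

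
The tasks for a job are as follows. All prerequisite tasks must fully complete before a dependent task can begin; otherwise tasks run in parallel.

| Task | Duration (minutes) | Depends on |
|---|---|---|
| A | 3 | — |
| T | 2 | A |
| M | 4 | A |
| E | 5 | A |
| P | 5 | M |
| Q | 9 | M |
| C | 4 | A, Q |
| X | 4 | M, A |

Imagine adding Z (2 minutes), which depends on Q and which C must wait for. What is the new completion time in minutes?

Originally the job takes 20 minutes.
With Z inserted, C now waits for max(A, Q, Z).
New critical path: A→M→Q→Z→C = 3+4+9+2+4 = 22 ⇒ 22 minutes.

22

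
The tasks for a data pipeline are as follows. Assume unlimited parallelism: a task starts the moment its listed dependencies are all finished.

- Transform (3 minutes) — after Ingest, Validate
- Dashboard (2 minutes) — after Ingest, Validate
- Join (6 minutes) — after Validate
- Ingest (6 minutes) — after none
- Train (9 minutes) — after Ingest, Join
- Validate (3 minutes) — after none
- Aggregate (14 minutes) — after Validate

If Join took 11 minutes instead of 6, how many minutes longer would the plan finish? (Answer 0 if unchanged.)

5

The binding path is Validate→Join→Train = 3+6+9 = 18; finish at 18 minutes.
Join lies on that path, so at 11 minutes the path becomes 23 minutes.
That remains the longest chain; total 23 minutes.
Change in finish: 23 − 18 = +5 minutes.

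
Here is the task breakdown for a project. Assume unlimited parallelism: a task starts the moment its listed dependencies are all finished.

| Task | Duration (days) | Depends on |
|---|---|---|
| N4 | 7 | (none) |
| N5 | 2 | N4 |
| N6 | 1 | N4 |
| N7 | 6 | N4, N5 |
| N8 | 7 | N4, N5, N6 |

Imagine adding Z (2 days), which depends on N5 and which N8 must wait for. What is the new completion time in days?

Originally the job takes 16 days.
With Z inserted, N8 now waits for max(N4, N5, N6, Z).
New critical path: N4→N5→Z→N8 = 7+2+2+7 = 18 ⇒ 18 days.

18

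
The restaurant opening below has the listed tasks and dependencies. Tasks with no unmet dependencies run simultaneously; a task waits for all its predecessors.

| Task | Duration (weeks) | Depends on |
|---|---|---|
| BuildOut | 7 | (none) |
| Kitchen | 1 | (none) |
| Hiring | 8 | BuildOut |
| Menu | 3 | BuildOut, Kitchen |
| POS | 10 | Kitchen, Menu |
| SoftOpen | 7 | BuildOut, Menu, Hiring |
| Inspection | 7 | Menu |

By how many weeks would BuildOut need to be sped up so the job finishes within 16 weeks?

Current finish: 22 weeks; target: 16.
BuildOut is on every critical path, so each week cut from BuildOut cuts the finish by one (this holds down to a finish of 16).
Need 22 − 16 = 6 weeks off BuildOut → BuildOut becomes 1 week, finish becomes 16.

6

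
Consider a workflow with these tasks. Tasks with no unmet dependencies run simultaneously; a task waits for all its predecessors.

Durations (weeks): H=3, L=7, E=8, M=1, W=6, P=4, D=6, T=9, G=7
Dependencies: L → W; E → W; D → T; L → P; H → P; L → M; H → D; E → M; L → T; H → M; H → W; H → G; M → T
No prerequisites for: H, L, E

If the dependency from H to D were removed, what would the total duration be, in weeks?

Original critical path: H→D→T = 3+6+9 = 18 ⇒ 18 weeks.
Without H→D, D's earliest start moves from 3 to 0.
The longest chain is now E→M→T = 8+1+9 = 18, so the project takes 18 weeks.

18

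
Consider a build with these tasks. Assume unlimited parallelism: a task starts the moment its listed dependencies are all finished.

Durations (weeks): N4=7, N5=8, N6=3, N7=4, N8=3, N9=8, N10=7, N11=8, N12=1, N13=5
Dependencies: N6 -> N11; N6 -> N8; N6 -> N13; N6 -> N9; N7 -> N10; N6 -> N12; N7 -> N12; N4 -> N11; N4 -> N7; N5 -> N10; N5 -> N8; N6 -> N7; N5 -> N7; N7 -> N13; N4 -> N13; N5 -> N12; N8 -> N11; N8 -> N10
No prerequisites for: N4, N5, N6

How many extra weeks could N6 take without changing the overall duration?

5

N5→N7→N10 = 8+4+7 = 19 sets the makespan at 19 weeks.
N6 finishes as early as 3 and must finish by 8.
Float = 19 − 14 = 5.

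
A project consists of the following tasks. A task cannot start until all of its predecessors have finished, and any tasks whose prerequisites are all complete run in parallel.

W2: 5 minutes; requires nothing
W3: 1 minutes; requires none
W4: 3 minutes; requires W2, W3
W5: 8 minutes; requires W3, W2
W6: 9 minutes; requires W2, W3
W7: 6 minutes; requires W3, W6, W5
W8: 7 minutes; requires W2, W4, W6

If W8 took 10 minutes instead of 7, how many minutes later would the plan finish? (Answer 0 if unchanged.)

3

Baseline: W2→W6→W8 = 5+9+7 = 21 → 21 minutes.
W8 is on the critical path; changing it to 10 makes that path 24 minutes.
The critical path is still W2→W6→W8; finish is now 24 minutes.
Change in finish: 24 − 21 = +3 minutes.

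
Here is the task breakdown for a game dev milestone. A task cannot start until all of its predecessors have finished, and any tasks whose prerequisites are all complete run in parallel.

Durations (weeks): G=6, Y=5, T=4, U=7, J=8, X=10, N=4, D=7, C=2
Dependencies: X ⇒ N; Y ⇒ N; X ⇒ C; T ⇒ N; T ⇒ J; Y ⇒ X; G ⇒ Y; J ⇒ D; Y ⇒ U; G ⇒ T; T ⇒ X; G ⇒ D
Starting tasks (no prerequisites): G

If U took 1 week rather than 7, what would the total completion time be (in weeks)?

Baseline: G→Y→X→N = 6+5+10+4 = 25 → 25 weeks.
U has 7 weeks of float (longest path through it is 18).
The critical path is still G→Y→X→N; finish is now 25 weeks.

25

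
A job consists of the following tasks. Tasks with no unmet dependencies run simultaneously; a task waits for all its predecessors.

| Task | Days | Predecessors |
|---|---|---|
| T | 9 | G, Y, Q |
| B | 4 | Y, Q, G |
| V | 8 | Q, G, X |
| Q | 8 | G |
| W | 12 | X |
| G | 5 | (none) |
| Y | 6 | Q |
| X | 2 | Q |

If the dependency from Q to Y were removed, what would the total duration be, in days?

27

Before: longest chain G→Q→Y→T = 5+8+6+9 = 28, finish 28.
Without Q→Y, Y's earliest start moves from 13 to 0.
New critical path: G→Q→X→W = 5+8+2+12 = 27 ⇒ 27 days.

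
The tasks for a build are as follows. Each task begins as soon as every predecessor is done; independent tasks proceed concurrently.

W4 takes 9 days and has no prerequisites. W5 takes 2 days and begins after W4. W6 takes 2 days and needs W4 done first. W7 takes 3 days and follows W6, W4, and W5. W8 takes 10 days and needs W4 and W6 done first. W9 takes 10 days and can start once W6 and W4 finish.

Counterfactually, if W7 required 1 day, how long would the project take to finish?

As given, the longest chain is W4→W6→W8 = 9+2+10 = 21, so the finish is 21 days.
W7 is off the critical path — its longest chain is 14 days, giving 7 of slack.
No other chain overtakes it, so the finish is 21 days.

21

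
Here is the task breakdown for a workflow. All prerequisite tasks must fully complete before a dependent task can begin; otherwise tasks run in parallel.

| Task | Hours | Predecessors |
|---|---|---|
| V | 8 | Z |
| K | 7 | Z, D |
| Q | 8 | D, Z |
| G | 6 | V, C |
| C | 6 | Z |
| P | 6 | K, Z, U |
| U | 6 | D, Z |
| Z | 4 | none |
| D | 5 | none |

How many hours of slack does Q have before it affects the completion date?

5

Critical path: D→K→P = 5+7+6 = 18, so the finish is 18 hours.
The longest chain containing Q totals 13 hours.
Float = 18 − 13 = 5.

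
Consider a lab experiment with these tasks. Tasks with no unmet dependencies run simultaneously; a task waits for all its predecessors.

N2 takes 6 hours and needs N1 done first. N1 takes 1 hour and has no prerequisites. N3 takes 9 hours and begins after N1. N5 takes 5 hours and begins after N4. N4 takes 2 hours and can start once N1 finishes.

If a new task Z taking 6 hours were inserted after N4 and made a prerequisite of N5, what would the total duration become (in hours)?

Originally the job takes 10 hours.
With Z inserted, N5 now waits for max(N4, Z).
New critical path: N1→N4→Z→N5 = 1+2+6+5 = 14 ⇒ 14 hours.

14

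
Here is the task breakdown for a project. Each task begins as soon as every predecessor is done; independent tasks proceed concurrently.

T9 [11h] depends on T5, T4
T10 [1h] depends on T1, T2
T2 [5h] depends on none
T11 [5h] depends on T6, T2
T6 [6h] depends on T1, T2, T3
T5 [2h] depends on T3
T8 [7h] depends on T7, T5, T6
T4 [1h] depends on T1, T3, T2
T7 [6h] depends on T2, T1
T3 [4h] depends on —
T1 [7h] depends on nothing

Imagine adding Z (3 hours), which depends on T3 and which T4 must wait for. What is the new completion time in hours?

Originally the job takes 20 hours.
With Z inserted, T4 now waits for max(T1, T3, T2, Z).
New critical path: T1→T6→T8 = 7+6+7 = 20 ⇒ 20 hours.

20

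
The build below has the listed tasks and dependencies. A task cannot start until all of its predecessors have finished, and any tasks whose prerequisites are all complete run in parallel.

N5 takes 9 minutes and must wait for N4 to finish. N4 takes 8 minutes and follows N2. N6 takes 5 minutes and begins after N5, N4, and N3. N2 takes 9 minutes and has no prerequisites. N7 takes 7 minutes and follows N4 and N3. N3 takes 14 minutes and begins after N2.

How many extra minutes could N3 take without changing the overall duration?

1

Critical path: N2→N4→N5→N6 = 9+8+9+5 = 31, so the finish is 31 minutes.
The longest chain containing N3 totals 30 minutes.
Slack of N3 = 10 − 9 = 1 minute.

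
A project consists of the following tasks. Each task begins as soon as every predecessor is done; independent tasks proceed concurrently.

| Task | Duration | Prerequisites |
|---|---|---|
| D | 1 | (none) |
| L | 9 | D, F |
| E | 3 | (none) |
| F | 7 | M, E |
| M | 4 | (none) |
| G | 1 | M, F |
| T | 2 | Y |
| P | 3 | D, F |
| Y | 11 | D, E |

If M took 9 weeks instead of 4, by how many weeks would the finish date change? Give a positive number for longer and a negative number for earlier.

5

The binding path is M→F→L = 4+7+9 = 20; finish at 20 weeks.
M is on the critical path; changing it to 9 makes that path 25 weeks.
That remains the longest chain; total 25 weeks.
Change in finish: 25 − 20 = +5 weeks.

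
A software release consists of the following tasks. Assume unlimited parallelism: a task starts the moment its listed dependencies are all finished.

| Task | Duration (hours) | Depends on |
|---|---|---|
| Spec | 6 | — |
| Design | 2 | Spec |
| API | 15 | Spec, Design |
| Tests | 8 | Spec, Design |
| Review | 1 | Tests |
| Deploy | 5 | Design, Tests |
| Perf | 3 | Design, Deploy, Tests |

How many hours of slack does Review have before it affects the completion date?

7

The longest chain is Spec→Design→Tests→Deploy→Perf = 6+2+8+5+3 = 24; overall finish 24 hours.
The longest chain containing Review totals 17 hours.
Slack of Review = 23 − 16 = 7 hours.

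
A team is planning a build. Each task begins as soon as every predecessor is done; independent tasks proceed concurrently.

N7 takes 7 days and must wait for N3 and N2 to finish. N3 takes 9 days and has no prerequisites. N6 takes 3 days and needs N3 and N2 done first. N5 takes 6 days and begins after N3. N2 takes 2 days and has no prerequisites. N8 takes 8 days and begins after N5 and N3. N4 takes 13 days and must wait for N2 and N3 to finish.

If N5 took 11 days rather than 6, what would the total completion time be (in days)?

28

The binding path is N3→N5→N8 = 9+6+8 = 23; finish at 23 days.
N5 lies on that path, so at 11 days the path becomes 28 days.
That remains the longest chain; total 28 days.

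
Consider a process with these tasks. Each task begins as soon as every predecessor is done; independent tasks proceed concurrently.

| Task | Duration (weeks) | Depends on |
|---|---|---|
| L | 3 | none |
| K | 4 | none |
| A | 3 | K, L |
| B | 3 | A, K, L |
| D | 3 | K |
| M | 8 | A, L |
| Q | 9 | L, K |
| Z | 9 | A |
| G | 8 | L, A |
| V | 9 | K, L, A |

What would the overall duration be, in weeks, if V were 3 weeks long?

16

Critical path before the change: K→A→V = 4+3+9 = 16 giving 16 weeks.
V lies on that path, so at 3 weeks the path becomes 10 weeks.
Now K→A→Z = 4+3+9 = 16 is longest, so the finish becomes 16 weeks.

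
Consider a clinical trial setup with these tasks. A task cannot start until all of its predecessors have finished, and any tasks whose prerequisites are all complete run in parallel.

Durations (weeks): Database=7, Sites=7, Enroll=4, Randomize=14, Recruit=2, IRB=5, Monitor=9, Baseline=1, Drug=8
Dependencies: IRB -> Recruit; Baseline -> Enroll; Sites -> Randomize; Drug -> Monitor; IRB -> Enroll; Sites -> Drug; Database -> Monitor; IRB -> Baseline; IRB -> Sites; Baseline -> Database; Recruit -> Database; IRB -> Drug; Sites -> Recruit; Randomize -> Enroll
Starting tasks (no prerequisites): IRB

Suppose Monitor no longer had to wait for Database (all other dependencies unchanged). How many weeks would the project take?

Original critical path: IRB→Sites→Recruit→Database→Monitor = 5+7+2+7+9 = 30 ⇒ 30 weeks.
Without Database→Monitor, Monitor's earliest start moves from 21 to 20.
New critical path: IRB→Sites→Randomize→Enroll = 5+7+14+4 = 30 ⇒ 30 weeks.

30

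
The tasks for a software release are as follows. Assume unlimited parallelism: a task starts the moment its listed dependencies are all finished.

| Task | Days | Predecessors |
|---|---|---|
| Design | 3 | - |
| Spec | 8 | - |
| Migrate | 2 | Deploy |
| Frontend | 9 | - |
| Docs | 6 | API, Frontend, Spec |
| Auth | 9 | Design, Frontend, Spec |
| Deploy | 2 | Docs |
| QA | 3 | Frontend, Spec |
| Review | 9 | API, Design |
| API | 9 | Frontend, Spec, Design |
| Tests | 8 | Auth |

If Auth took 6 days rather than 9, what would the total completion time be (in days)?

Actual critical path: Frontend→API→Docs→Deploy→Migrate = 9+9+6+2+2 = 28 ⇒ 28 days.
Auth has 2 days of float (longest path through it is 26).
That remains the longest chain; total 28 days.

28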